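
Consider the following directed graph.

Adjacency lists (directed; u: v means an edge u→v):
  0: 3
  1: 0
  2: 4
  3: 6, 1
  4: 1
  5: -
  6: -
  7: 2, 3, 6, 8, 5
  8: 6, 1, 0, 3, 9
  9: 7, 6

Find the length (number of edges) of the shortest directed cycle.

3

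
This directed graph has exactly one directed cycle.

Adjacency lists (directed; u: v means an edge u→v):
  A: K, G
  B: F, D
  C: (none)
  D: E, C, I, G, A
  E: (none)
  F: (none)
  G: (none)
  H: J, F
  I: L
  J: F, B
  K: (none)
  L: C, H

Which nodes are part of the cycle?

B, D, H, I, J, L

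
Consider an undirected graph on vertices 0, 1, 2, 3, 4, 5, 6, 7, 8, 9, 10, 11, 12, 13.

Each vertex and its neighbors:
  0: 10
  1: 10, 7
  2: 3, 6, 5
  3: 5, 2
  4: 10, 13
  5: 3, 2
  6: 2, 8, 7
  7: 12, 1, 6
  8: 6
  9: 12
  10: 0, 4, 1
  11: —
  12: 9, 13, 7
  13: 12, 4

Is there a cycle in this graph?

DFS, tracking each vertex's parent; an edge to a visited non-parent vertex closes a cycle.
Start from 2:
visit 2 (parent –)
  visit 3 (parent 2)
    visit 5 (parent 3)
      5–3: parent, skip
      5–2: 2 visited and ≠ parent → cycle
Cycle: 2 – 3 – 5 – 2.

Yes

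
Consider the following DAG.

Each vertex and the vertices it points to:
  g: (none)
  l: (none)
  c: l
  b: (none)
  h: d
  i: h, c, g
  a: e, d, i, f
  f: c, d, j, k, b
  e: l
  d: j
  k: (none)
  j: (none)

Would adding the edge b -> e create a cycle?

No

Adding b→e creates a cycle iff e can already reach b.
Explore from e: no path reaches b. The graph stays acyclic.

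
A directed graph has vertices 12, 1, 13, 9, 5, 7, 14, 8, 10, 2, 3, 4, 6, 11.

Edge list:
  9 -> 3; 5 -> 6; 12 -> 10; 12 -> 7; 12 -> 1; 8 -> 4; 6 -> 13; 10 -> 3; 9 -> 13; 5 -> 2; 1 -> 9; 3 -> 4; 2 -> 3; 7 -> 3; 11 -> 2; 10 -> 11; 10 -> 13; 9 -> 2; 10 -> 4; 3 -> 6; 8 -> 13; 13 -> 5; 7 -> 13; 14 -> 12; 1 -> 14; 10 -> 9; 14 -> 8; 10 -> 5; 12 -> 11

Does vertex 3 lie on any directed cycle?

Yes

3 is on a cycle iff 3 can reach itself via ≥1 edge.
3 → 6 → 13 → 5 → 2 → 3 — yes.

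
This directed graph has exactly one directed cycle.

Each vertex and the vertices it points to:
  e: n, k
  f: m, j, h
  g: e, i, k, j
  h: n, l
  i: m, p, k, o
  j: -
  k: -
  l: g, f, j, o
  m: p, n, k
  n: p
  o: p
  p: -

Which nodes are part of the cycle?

f, h, l

DFS with gray/black marking from l:
l gray
  g gray
    e gray
      n gray
        p gray
        p black
      n black
      k gray
      k black
    e black
    i gray
      m gray
        m→p: p black — skip
        m→n: n black — skip
        m→k: k black — skip
      m black
      i→p: p black — skip
      i→k: k black — skip
      o gray
        o→p: p black — skip
      o black
    i black
    g→k: k black — skip
    j gray
    j black
  g black
  f gray
    f→m: m black — skip
    f→j: j black — skip
    h gray
      h→n: n black — skip
      h→l: l is gray → back edge
Back edge closes the cycle l → f → h → l; its vertices are {f, h, l}.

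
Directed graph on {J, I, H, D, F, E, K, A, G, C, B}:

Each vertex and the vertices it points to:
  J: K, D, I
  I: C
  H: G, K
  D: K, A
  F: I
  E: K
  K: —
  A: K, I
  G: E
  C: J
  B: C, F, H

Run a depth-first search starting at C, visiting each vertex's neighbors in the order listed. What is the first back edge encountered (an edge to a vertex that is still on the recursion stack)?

I→C

DFS from C (visiting each vertex's neighbors in the order listed); mark gray on enter, black on exit:
C gray
  J gray
    K gray
    K black
    D gray
      D→K: K black — skip
      A gray
        A→K: K black — skip
        I gray
          I→C: C is gray → back edge
First back edge: I → C.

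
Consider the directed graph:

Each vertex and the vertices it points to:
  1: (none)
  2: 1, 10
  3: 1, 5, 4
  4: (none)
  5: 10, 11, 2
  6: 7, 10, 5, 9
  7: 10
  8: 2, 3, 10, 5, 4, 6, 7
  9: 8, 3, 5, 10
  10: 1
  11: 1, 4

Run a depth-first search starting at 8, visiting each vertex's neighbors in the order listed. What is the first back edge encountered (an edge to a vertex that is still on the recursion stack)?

DFS from 8 (visiting each vertex's neighbors in the order listed); mark gray on enter, black on exit:
8 gray
  2 gray
    1 gray
    1 black
    10 gray
      10→1: 1 black — skip
    10 black
  2 black
  3 gray
    3→1: 1 black — skip
    5 gray
      5→10: 10 black — skip
      11 gray
        11→1: 1 black — skip
        4 gray
        4 black
      11 black
      5→2: 2 black — skip
    5 black
    3→4: 4 black — skip
  3 black
  8→10: 10 black — skip
  8→5: 5 black — skip
  8→4: 4 black — skip
  6 gray
    7 gray
      7→10: 10 black — skip
    7 black
    6→10: 10 black — skip
    6→5: 5 black — skip
    9 gray
      9→8: 8 is gray → back edge
First back edge: 9 → 8.

9→8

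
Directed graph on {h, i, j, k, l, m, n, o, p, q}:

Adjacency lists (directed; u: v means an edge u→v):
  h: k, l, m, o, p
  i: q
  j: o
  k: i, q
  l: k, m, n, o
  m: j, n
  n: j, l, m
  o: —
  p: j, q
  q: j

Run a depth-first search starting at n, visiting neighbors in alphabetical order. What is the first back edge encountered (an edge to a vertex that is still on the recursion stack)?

DFS from n (visiting neighbors in alphabetical order); mark gray on enter, black on exit:
n gray
  j gray
    o gray
    o black
  j black
  l gray
    k gray
      i gray
        q gray
          q→j: j black — skip
        q black
      i black
      k→q: q black — skip
    k black
    m gray
      m→j: j black — skip
      m→n: n is gray → back edge
First back edge: m → n.

m→n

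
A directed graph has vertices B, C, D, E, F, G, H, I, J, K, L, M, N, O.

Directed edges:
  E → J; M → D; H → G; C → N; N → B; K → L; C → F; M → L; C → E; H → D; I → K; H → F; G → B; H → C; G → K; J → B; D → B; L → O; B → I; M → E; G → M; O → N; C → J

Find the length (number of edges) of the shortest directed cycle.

6

For each vertex v, BFS finds the shortest path from v back to v.
The shortest such closed walk is K → L → O → N → B → I → K, length 6.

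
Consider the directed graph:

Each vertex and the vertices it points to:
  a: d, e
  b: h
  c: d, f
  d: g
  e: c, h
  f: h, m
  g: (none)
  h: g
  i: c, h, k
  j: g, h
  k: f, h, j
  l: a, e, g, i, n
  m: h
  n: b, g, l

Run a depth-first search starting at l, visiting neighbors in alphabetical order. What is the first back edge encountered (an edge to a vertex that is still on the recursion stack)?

n→l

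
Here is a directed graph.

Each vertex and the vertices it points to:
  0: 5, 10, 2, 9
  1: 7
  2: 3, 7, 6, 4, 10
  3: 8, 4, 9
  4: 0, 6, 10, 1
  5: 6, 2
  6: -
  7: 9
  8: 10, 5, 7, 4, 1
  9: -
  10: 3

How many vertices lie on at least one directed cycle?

7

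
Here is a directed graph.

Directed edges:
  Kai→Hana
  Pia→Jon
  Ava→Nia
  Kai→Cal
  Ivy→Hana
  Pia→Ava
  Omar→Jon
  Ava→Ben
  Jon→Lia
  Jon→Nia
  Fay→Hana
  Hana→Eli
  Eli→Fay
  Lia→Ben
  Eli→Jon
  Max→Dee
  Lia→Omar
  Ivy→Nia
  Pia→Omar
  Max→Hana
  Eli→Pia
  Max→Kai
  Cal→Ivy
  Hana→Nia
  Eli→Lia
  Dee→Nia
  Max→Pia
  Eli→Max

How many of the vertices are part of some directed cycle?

A vertex is on a directed cycle iff it belongs to a strongly connected component of size ≥ 2 (or has a self-loop).
The vertices on cycles are {Cal, Eli, Fay, Ivy, Jon, Kai, Lia, Max, Hana, Omar} — 10 in total.

10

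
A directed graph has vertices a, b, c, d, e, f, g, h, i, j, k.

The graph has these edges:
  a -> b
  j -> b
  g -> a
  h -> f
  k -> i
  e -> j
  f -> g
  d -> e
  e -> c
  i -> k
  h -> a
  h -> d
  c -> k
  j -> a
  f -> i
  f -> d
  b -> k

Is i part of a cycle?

i is on a cycle iff i can reach itself via ≥1 edge.
i → k → i — yes.

Yes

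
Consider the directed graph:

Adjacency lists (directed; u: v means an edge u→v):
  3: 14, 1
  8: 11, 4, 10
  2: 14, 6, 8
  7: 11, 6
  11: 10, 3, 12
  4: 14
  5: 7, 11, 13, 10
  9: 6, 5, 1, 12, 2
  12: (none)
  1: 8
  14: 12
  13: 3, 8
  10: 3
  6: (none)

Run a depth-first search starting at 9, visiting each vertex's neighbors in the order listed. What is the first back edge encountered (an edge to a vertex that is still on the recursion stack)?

8→11

DFS from 9 (visiting each vertex's neighbors in the order listed); mark gray on enter, black on exit:
9 gray
  6 gray
  6 black
  5 gray
    7 gray
      11 gray
        10 gray
          3 gray
            14 gray
              12 gray
              12 black
            14 black
            1 gray
              8 gray
                8→11: 11 is gray → back edge
First back edge: 8 → 11.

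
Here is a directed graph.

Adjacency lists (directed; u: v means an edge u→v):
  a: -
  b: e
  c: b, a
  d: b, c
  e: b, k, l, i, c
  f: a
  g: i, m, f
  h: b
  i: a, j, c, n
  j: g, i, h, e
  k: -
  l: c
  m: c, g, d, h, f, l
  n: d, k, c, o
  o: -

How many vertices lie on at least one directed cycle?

A vertex is on a directed cycle iff it belongs to a strongly connected component of size ≥ 2 (or has a self-loop).
The vertices on cycles are {b, c, d, e, g, h, i, j, l, m, n} — 11 in total.

11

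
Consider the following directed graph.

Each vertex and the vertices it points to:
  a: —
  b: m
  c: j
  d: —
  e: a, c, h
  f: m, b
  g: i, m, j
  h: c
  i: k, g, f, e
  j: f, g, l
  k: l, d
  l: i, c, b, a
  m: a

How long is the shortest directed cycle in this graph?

2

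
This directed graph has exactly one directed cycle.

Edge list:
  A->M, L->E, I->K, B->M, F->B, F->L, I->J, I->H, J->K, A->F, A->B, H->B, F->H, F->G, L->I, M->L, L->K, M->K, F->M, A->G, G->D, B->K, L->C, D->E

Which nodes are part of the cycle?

B, H, I, L, M

DFS with gray/black marking from B:
B gray
  K gray
  K black
  M gray
    M→K: K black — skip
    L gray
      I gray
        I→K: K black — skip
        J gray
          J→K: K black — skip
        J black
        H gray
          H→B: B is gray → back edge
Back edge closes the cycle B → M → L → I → H → B; its vertices are {B, H, I, L, M}.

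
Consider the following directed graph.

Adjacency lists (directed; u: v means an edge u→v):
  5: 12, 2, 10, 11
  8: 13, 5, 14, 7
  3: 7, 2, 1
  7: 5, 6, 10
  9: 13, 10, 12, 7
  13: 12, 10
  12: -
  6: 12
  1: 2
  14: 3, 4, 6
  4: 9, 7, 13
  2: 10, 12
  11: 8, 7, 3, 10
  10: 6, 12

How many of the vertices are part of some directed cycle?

A vertex is on a directed cycle iff it belongs to a strongly connected component of size ≥ 2 (or has a self-loop).
The vertices on cycles are {3, 4, 5, 7, 8, 9, 11, 14} — 8 in total.

8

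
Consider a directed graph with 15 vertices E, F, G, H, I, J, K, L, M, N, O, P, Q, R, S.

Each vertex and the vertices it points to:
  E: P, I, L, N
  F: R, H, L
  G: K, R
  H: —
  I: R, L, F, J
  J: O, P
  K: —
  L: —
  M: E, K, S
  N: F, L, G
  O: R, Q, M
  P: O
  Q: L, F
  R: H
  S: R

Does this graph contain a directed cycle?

Yes

DFS with white/gray/black marking, starting from O:
O gray
  R gray
    H gray
    H black
  R black
  Q gray
    L gray
    L black
    F gray
      F→R: R black — skip
      F→H: H black — skip
      F→L: L black — skip
    F black
  Q black
  M gray
    E gray
      P gray
        P→O: O is gray → back edge
Back edge found, so a cycle exists: O → M → E → P → O.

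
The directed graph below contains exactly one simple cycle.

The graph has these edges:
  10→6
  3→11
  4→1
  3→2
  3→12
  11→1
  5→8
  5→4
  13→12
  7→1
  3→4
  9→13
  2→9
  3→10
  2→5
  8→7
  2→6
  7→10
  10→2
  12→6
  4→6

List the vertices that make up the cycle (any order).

2, 5, 7, 8, 10

DFS with gray/black marking from 2:
2 gray
  6 gray
  6 black
  9 gray
    13 gray
      12 gray
        12→6: 6 black — skip
      12 black
    13 black
  9 black
  5 gray
    8 gray
      7 gray
        10 gray
          10→2: 2 is gray → back edge
Back edge closes the cycle 2 → 5 → 8 → 7 → 10 → 2; its vertices are {2, 5, 7, 8, 10}.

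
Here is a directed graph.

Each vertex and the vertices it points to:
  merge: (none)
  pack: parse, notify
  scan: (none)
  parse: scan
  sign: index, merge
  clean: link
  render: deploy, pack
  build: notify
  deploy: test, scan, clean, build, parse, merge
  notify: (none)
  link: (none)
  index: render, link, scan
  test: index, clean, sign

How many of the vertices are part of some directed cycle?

5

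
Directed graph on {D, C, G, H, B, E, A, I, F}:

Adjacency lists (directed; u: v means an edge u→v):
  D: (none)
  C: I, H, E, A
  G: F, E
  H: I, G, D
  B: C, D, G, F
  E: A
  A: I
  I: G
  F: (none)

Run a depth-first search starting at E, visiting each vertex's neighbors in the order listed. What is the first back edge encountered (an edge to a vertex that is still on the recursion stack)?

G→E

DFS from E (visiting each vertex's neighbors in the order listed); mark gray on enter, black on exit:
E gray
  A gray
    I gray
      G gray
        F gray
        F black
        G→E: E is gray → back edge
First back edge: G → E.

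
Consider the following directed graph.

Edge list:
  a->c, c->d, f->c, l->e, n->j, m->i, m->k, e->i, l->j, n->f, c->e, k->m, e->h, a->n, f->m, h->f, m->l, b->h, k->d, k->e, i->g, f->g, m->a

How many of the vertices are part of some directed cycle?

9

A vertex is on a directed cycle iff it belongs to a strongly connected component of size ≥ 2 (or has a self-loop).
The vertices on cycles are {a, c, e, f, h, k, l, m, n} — 9 in total.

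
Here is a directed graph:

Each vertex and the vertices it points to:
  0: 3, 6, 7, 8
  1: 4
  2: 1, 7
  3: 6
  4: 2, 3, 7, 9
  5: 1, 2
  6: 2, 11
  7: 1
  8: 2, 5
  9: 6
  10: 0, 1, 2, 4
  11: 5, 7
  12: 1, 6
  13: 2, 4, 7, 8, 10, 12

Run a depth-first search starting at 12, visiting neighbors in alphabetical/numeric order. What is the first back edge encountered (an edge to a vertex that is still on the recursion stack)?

DFS from 12 (visiting neighbors in alphabetical/numeric order); mark gray on enter, black on exit:
12 gray
  1 gray
    4 gray
      2 gray
        2→1: 1 is gray → back edge
First back edge: 2 → 1.

2→1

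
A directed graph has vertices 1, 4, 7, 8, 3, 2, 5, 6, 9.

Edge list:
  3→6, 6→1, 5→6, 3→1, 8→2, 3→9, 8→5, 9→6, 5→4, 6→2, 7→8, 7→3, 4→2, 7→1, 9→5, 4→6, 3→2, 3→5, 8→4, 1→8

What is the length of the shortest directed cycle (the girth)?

For each vertex v, BFS finds the shortest path from v back to v.
The shortest such closed walk is 1 → 8 → 4 → 6 → 1, length 4.

4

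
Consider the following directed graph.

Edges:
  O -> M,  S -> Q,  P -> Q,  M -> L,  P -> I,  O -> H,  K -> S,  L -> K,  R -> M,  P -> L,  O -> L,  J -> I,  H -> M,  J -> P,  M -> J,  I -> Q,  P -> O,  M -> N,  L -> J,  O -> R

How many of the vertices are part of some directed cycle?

7

A vertex is on a directed cycle iff it belongs to a strongly connected component of size ≥ 2 (or has a self-loop).
The vertices on cycles are {H, J, L, M, O, P, R} — 7 in total.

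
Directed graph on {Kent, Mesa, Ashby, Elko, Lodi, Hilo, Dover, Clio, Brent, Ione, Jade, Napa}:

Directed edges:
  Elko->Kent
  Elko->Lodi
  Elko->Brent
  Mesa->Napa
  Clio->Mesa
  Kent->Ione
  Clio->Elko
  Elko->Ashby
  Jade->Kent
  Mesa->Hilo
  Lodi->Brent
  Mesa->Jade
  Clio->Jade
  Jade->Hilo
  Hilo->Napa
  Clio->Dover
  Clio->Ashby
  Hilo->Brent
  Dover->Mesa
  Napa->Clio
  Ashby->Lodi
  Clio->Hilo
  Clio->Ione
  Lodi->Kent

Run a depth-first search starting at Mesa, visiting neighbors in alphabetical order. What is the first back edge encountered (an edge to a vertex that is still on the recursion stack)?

Dover->Mesa

DFS from Mesa (visiting neighbors in alphabetical order); mark gray on enter, black on exit:
Mesa gray
  Hilo gray
    Brent gray
    Brent black
    Napa gray
      Clio gray
        Ashby gray
          Lodi gray
            Lodi→Brent: Brent black — skip
            Kent gray
              Ione gray
              Ione black
            Kent black
          Lodi black
        Ashby black
        Dover gray
          Dover→Mesa: Mesa is gray → back edge
First back edge: Dover → Mesa.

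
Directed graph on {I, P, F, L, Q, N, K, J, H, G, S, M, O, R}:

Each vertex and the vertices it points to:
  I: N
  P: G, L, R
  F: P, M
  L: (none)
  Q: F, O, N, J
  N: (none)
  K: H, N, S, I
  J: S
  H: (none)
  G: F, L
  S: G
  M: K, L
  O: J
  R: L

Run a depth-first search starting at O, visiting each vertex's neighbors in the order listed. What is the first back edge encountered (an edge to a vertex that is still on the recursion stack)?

DFS from O (visiting each vertex's neighbors in the order listed); mark gray on enter, black on exit:
O gray
  J gray
    S gray
      G gray
        F gray
          P gray
            P→G: G is gray → back edge
First back edge: P → G.

P→G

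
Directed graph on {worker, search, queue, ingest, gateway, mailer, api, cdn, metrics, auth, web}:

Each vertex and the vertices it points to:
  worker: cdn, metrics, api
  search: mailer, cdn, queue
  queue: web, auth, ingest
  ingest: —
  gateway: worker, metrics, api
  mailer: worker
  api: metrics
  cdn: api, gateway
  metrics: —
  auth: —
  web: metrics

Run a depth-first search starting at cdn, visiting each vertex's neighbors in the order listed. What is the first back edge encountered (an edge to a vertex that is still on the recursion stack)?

DFS from cdn (visiting each vertex's neighbors in the order listed); mark gray on enter, black on exit:
cdn gray
  api gray
    metrics gray
    metrics black
  api black
  gateway gray
    worker gray
      worker→cdn: cdn is gray → back edge
First back edge: worker → cdn.

worker->cdn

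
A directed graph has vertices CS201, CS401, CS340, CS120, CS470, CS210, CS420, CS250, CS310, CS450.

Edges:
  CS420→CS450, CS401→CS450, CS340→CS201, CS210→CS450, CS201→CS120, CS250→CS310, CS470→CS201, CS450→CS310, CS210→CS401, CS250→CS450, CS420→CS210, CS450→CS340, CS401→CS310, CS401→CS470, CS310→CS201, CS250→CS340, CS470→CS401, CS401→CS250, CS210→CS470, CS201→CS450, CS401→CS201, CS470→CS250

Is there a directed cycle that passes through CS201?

Yes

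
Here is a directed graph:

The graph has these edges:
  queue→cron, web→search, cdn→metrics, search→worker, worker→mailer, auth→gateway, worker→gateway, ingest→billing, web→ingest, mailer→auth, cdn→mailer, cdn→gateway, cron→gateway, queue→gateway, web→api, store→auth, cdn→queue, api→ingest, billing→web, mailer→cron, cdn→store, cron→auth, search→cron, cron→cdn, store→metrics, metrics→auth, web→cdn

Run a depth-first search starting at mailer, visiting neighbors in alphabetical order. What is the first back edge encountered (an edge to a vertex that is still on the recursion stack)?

cdn->mailer

DFS from mailer (visiting neighbors in alphabetical order); mark gray on enter, black on exit:
mailer gray
  auth gray
    gateway gray
    gateway black
  auth black
  cron gray
    cron→auth: auth black — skip
    cdn gray
      cdn→gateway: gateway black — skip
      cdn→mailer: mailer is gray → back edge
First back edge: cdn → mailer.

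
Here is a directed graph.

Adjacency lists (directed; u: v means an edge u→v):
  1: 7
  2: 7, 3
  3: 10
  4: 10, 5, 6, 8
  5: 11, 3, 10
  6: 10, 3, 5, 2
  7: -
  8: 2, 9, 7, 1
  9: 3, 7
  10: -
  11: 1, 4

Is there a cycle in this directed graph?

DFS with white/gray/black marking, starting from 1:
1 gray
  7 gray
  7 black
1 black
2 gray
  2→7: 7 black — skip
  3 gray
    10 gray
    10 black
  3 black
2 black
4 gray
  4→10: 10 black — skip
  5 gray
    11 gray
      11→1: 1 black — skip
      11→4: 4 is gray → back edge
Back edge found, so a cycle exists: 4 → 5 → 11 → 4.

Yes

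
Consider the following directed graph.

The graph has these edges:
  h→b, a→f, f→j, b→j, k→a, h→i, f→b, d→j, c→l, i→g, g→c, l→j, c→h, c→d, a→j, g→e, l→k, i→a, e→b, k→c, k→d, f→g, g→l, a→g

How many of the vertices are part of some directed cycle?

8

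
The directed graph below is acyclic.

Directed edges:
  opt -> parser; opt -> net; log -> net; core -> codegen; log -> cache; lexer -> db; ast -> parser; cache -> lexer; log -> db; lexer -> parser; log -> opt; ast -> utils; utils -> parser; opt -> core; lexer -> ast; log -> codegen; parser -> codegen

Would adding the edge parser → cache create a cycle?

Yes

Adding parser→cache creates a cycle iff cache can already reach parser.
Path from cache: cache → lexer → parser.
So cache → … → parser → cache is a cycle.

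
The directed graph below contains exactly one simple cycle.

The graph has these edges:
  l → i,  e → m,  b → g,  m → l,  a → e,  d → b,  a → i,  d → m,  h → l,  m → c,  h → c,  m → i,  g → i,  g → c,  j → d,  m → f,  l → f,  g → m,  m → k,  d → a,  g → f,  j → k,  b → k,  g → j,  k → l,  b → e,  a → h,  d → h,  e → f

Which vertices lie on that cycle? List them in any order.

b, d, g, j

DFS with gray/black marking from d:
d gray
  h gray
    l gray
      i gray
      i black
      f gray
      f black
    l black
    c gray
    c black
  h black
  m gray
    k gray
      k→l: l black — skip
    k black
    m→f: f black — skip
    m→c: c black — skip
    m→i: i black — skip
    m→l: l black — skip
  m black
  a gray
    e gray
      e→m: m black — skip
      e→f: f black — skip
    e black
    a→i: i black — skip
    a→h: h black — skip
  a black
  b gray
    b→k: k black — skip
    g gray
      g→m: m black — skip
      g→i: i black — skip
      g→c: c black — skip
      g→f: f black — skip
      j gray
        j→k: k black — skip
        j→d: d is gray → back edge
Back edge closes the cycle d → b → g → j → d; its vertices are {b, d, g, j}.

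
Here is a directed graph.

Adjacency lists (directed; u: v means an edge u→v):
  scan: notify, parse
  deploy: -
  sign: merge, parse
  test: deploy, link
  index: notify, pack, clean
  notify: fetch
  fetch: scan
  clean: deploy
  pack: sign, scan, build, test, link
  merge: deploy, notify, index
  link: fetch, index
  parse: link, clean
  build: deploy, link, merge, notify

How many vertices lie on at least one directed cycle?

A vertex is on a directed cycle iff it belongs to a strongly connected component of size ≥ 2 (or has a self-loop).
The vertices on cycles are {link, pack, scan, sign, test, build, fetch, index, merge, parse, notify} — 11 in total.

11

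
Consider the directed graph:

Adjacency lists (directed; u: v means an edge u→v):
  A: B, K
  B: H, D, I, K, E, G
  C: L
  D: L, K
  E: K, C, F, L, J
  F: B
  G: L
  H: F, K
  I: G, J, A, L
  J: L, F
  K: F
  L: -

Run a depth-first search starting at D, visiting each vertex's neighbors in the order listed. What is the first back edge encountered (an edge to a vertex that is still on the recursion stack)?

DFS from D (visiting each vertex's neighbors in the order listed); mark gray on enter, black on exit:
D gray
  L gray
  L black
  K gray
    F gray
      B gray
        H gray
          H→F: F is gray → back edge
First back edge: H → F.

H->F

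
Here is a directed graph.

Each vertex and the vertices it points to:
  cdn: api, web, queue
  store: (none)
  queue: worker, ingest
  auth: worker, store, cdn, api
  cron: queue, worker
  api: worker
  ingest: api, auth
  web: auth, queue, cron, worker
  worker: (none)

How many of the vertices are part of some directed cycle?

6

A vertex is on a directed cycle iff it belongs to a strongly connected component of size ≥ 2 (or has a self-loop).
The vertices on cycles are {cdn, web, auth, cron, queue, ingest} — 6 in total.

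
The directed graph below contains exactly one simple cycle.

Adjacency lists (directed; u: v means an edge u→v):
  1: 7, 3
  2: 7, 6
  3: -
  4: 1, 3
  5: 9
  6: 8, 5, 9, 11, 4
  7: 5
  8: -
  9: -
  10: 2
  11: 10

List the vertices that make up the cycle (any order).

DFS with gray/black marking from 2:
2 gray
  7 gray
    5 gray
      9 gray
      9 black
    5 black
  7 black
  6 gray
    8 gray
    8 black
    6→5: 5 black — skip
    6→9: 9 black — skip
    11 gray
      10 gray
        10→2: 2 is gray → back edge
Back edge closes the cycle 2 → 6 → 11 → 10 → 2; its vertices are {2, 6, 10, 11}.

2, 6, 10, 11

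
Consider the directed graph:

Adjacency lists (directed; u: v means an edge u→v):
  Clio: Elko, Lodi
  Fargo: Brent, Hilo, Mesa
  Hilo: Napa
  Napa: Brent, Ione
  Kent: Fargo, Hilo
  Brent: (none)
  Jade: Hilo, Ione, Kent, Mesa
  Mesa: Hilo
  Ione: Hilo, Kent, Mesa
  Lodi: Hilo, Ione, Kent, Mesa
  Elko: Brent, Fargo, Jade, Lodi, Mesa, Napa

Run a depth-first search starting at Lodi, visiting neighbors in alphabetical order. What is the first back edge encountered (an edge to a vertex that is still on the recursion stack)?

Ione→Hilo

DFS from Lodi (visiting neighbors in alphabetical order); mark gray on enter, black on exit:
Lodi gray
  Hilo gray
    Napa gray
      Brent gray
      Brent black
      Ione gray
        Ione→Hilo: Hilo is gray → back edge
First back edge: Ione → Hilo.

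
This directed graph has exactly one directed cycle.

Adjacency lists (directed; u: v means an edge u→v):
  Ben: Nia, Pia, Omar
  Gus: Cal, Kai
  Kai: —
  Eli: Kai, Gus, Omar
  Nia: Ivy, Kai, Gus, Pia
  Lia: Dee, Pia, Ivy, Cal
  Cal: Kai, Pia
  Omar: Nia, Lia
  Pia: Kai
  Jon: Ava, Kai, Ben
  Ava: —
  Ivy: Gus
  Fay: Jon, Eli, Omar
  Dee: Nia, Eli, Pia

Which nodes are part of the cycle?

Dee, Eli, Lia, Omar

DFS with gray/black marking from Eli:
Eli gray
  Kai gray
  Kai black
  Gus gray
    Cal gray
      Cal→Kai: Kai black — skip
      Pia gray
        Pia→Kai: Kai black — skip
      Pia black
    Cal black
    Gus→Kai: Kai black — skip
  Gus black
  Omar gray
    Nia gray
      Ivy gray
        Ivy→Gus: Gus black — skip
      Ivy black
      Nia→Kai: Kai black — skip
      Nia→Gus: Gus black — skip
      Nia→Pia: Pia black — skip
    Nia black
    Lia gray
      Dee gray
        Dee→Nia: Nia black — skip
        Dee→Eli: Eli is gray → back edge
Back edge closes the cycle Eli → Omar → Lia → Dee → Eli; its vertices are {Dee, Eli, Lia, Omar}.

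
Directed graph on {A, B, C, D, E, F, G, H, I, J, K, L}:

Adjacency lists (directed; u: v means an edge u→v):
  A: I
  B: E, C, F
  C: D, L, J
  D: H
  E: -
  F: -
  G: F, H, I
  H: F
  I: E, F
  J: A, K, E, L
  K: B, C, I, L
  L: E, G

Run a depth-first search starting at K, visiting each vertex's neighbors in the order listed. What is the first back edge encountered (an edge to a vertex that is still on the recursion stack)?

J→K

DFS from K (visiting each vertex's neighbors in the order listed); mark gray on enter, black on exit:
K gray
  B gray
    E gray
    E black
    C gray
      D gray
        H gray
          F gray
          F black
        H black
      D black
      L gray
        L→E: E black — skip
        G gray
          G→F: F black — skip
          G→H: H black — skip
          I gray
            I→E: E black — skip
            I→F: F black — skip
          I black
        G black
      L black
      J gray
        A gray
          A→I: I black — skip
        A black
        J→K: K is gray → back edge
First back edge: J → K.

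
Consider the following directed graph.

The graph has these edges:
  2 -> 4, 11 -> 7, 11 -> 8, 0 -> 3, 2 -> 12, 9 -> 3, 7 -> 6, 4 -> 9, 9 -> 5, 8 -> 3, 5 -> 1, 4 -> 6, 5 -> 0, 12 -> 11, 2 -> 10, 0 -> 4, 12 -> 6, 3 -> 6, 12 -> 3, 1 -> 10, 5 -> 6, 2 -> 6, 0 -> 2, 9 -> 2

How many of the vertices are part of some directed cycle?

A vertex is on a directed cycle iff it belongs to a strongly connected component of size ≥ 2 (or has a self-loop).
The vertices on cycles are {0, 2, 4, 5, 9} — 5 in total.

5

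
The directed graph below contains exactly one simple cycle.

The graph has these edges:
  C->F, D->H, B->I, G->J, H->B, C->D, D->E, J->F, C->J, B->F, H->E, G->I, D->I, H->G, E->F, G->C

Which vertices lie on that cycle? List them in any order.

DFS with gray/black marking from H:
H gray
  G gray
    J gray
      F gray
      F black
    J black
    C gray
      C→F: F black — skip
      C→J: J black — skip
      D gray
        D→H: H is gray → back edge
Back edge closes the cycle H → G → C → D → H; its vertices are {C, D, G, H}.

C, D, G, H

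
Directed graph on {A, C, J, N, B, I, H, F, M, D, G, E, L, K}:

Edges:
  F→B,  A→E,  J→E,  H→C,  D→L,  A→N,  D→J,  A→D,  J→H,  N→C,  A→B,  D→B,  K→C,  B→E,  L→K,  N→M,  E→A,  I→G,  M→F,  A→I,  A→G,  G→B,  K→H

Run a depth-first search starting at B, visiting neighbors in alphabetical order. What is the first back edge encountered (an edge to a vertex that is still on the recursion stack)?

A→B

DFS from B (visiting neighbors in alphabetical order); mark gray on enter, black on exit:
B gray
  E gray
    A gray
      A→B: B is gray → back edge
First back edge: A → B.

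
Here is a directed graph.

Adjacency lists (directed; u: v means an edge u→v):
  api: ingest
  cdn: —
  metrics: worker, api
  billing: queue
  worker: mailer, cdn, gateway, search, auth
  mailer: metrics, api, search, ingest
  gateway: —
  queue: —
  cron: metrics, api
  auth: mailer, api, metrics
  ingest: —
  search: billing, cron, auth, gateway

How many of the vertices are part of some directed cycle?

6

A vertex is on a directed cycle iff it belongs to a strongly connected component of size ≥ 2 (or has a self-loop).
The vertices on cycles are {auth, cron, mailer, search, worker, metrics} — 6 in total.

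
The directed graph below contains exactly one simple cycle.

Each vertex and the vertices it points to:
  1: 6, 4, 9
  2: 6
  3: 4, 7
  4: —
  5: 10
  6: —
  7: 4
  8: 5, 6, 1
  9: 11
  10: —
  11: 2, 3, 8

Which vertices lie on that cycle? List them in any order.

DFS with gray/black marking from 11:
11 gray
  2 gray
    6 gray
    6 black
  2 black
  3 gray
    4 gray
    4 black
    7 gray
      7→4: 4 black — skip
    7 black
  3 black
  8 gray
    5 gray
      10 gray
      10 black
    5 black
    8→6: 6 black — skip
    1 gray
      1→6: 6 black — skip
      1→4: 4 black — skip
      9 gray
        9→11: 11 is gray → back edge
Back edge closes the cycle 11 → 8 → 1 → 9 → 11; its vertices are {1, 8, 9, 11}.

1, 8, 9, 11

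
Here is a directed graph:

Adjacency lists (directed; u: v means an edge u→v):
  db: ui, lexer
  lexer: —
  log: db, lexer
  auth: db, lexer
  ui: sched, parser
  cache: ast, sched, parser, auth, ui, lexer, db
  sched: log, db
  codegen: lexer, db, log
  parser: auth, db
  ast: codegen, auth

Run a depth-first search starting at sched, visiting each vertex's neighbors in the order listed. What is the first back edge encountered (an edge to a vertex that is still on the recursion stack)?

DFS from sched (visiting each vertex's neighbors in the order listed); mark gray on enter, black on exit:
sched gray
  log gray
    db gray
      ui gray
        ui→sched: sched is gray → back edge
First back edge: ui → sched.

ui→sched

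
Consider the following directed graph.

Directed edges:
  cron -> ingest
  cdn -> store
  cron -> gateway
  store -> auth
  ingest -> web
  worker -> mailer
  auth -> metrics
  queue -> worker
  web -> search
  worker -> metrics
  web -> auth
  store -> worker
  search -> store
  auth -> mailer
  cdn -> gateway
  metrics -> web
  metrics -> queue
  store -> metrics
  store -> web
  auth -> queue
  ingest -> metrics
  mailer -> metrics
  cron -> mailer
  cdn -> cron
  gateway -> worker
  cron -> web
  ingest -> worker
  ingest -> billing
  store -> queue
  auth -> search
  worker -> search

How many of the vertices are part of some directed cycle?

8

A vertex is on a directed cycle iff it belongs to a strongly connected component of size ≥ 2 (or has a self-loop).
The vertices on cycles are {web, auth, queue, store, mailer, search, worker, metrics} — 8 in total.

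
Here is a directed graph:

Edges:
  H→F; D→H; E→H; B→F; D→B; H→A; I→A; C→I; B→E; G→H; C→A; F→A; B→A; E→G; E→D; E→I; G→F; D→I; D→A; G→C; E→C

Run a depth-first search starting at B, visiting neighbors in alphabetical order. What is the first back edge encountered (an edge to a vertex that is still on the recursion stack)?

DFS from B (visiting neighbors in alphabetical order); mark gray on enter, black on exit:
B gray
  A gray
  A black
  E gray
    C gray
      C→A: A black — skip
      I gray
        I→A: A black — skip
      I black
    C black
    D gray
      D→A: A black — skip
      D→B: B is gray → back edge
First back edge: D → B.

D→B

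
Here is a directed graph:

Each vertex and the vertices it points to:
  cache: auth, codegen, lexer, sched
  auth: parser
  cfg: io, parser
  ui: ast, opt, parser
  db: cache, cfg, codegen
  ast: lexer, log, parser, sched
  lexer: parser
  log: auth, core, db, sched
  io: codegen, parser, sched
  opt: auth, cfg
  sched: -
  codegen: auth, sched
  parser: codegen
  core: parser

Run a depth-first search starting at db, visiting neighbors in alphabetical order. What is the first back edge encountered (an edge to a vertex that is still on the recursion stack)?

DFS from db (visiting neighbors in alphabetical order); mark gray on enter, black on exit:
db gray
  cache gray
    auth gray
      parser gray
        codegen gray
          codegen→auth: auth is gray → back edge
First back edge: codegen → auth.

codegen->auth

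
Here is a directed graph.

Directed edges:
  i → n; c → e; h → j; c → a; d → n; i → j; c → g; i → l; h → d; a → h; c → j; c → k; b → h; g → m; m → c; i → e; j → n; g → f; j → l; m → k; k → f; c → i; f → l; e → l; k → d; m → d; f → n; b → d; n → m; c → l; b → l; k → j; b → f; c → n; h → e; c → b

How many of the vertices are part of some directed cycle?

12

A vertex is on a directed cycle iff it belongs to a strongly connected component of size ≥ 2 (or has a self-loop).
The vertices on cycles are {a, b, c, d, f, g, h, i, j, k, m, n} — 12 in total.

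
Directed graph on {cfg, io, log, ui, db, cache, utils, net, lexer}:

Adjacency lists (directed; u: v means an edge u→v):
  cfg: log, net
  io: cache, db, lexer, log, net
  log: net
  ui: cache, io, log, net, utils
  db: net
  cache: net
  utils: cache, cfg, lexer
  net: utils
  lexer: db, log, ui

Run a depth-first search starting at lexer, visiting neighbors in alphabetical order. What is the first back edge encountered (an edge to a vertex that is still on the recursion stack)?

DFS from lexer (visiting neighbors in alphabetical order); mark gray on enter, black on exit:
lexer gray
  db gray
    net gray
      utils gray
        cache gray
          cache→net: net is gray → back edge
First back edge: cache → net.

cache->net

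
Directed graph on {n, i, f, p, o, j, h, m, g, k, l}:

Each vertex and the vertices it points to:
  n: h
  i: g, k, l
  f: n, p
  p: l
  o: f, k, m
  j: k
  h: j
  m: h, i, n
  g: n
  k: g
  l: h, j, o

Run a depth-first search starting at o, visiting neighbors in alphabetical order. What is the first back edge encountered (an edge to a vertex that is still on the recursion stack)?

g→n

DFS from o (visiting neighbors in alphabetical order); mark gray on enter, black on exit:
o gray
  f gray
    n gray
      h gray
        j gray
          k gray
            g gray
              g→n: n is gray → back edge
First back edge: g → n.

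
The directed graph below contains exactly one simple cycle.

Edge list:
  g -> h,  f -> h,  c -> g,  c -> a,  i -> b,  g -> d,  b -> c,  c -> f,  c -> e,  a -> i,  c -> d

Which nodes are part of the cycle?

a, b, c, i

DFS with gray/black marking from c:
c gray
  g gray
    d gray
    d black
    h gray
    h black
  g black
  e gray
  e black
  f gray
    f→h: h black — skip
  f black
  a gray
    i gray
      b gray
        b→c: c is gray → back edge
Back edge closes the cycle c → a → i → b → c; its vertices are {a, b, c, i}.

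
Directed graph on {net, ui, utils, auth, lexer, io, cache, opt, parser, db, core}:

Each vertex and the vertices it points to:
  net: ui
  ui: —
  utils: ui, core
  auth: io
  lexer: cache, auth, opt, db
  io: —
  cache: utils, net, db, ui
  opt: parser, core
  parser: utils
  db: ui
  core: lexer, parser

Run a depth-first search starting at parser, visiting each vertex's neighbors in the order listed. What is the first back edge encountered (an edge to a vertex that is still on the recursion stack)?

cache→utils

DFS from parser (visiting each vertex's neighbors in the order listed); mark gray on enter, black on exit:
parser gray
  utils gray
    ui gray
    ui black
    core gray
      lexer gray
        cache gray
          cache→utils: utils is gray → back edge
First back edge: cache → utils.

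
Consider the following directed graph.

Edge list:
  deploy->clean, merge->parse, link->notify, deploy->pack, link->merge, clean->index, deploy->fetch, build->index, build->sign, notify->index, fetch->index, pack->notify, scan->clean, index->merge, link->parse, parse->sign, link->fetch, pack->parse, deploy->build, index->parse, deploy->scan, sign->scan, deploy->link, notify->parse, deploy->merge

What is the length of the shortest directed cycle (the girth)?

5

For each vertex v, BFS finds the shortest path from v back to v.
The shortest such closed walk is sign → scan → clean → index → parse → sign, length 5.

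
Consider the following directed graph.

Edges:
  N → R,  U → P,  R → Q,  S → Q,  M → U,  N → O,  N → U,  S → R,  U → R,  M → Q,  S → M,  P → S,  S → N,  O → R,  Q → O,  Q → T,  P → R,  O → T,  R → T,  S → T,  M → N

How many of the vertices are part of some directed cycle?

A vertex is on a directed cycle iff it belongs to a strongly connected component of size ≥ 2 (or has a self-loop).
The vertices on cycles are {M, N, O, P, Q, R, S, U} — 8 in total.

8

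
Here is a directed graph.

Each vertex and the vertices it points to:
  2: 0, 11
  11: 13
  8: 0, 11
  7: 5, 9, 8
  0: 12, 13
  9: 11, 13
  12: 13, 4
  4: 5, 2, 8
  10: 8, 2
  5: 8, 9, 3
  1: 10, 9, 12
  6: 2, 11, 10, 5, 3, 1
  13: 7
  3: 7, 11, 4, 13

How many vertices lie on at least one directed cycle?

11

A vertex is on a directed cycle iff it belongs to a strongly connected component of size ≥ 2 (or has a self-loop).
The vertices on cycles are {0, 2, 3, 4, 5, 7, 8, 9, 11, 12, 13} — 11 in total.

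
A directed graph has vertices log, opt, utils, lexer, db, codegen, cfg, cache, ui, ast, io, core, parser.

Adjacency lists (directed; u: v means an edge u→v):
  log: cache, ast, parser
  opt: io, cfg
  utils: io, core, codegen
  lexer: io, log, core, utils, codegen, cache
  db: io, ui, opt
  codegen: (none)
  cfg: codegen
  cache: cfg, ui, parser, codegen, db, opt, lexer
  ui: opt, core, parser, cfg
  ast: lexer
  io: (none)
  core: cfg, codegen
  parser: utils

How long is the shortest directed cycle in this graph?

For each vertex v, BFS finds the shortest path from v back to v.
The shortest such closed walk is lexer → cache → lexer, length 2.

2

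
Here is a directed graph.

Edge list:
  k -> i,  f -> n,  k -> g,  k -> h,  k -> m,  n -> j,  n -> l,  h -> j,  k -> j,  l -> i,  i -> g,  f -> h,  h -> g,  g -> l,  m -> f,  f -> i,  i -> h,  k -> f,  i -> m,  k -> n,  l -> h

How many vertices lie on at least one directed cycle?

7

A vertex is on a directed cycle iff it belongs to a strongly connected component of size ≥ 2 (or has a self-loop).
The vertices on cycles are {f, g, h, i, l, m, n} — 7 in total.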